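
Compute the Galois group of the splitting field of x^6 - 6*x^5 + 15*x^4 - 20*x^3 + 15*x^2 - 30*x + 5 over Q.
The polynomial f is an irreducible sextic over Q, so G = Gal(f/Q) is one of the 16 transitive subgroups 6T1, ..., 6T16 of S_6. The discriminant of f is 746496000000 = 864000^2, a perfect square, so G is contained in A_6. The transitive groups of degree 6 contained in A_6 are: A_4 (6T4, order 12), S_4 (6T7, order 24), (C_3 x C_3) : C_4 (6T10, order 36), PSL(2,5) (6T12, order 60), A_6 (6T15, order 360). By Dedekind's theorem, for a prime p not dividing disc(f) the degrees of the irreducible factors of f mod p form the cycle type of an element of G. Factoring f modulo the 6 such primes p <= 23 (skipping 2, 3, 5, which divide the discriminant), each new pattern first appears at: mod 7: f = (x + 3)(x^5 + 5x^4 + x^2 + 5x + 4), pattern 5+1; mod 23: f = (x + 1)(x + 10)(x + 15)(x^3 + 14x^2 + 5x + 10), pattern 3+1+1+1. No other pattern occurs in this range, so the set of observed cycle types is {5+1, 3+1+1+1}. Among the candidates above, the only group containing elements of all these cycle types is A_6 (6T15) — each of A_4 (6T4), S_4 (6T7), (C_3 x C_3) : C_4 (6T10), PSL(2,5) (6T12) lacks at least one of them. Hence G = A_6 (6T15), of order 360.

A_6, the alternating group on 6 letters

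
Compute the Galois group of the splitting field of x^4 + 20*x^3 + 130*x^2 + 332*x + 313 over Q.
D_4 (also written D4)

The polynomial is an irreducible quartic over Q and its discriminant is -40960000, which is not a perfect square, so the Galois group is not contained in A_4. The resolvent cubic y^3 - 130*y^2 + 5388*y - 72664 has exactly one rational root, so the Galois group is C_4 or D_4. The quartic remains irreducible over Q(sqrt(disc)), so the group is D_4.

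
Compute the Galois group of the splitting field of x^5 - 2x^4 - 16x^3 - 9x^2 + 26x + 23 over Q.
C_5 (order 5)

The polynomial f is an irreducible quintic over Q, so G = Gal(f/Q) is a transitive subgroup of S_5: one of C_5 (5T1, order 5), D_5 (5T2, order 10), F_20 (5T3, order 20), A_5 (5T4, order 60) or S_5 (5T5, order 120). The discriminant of f is 7745089 = 2783^2, a perfect square, so G is contained in A_5. The transitive groups of degree 5 contained in A_5 are: C_5 (5T1, order 5), D_5 (5T2, order 10), A_5 (5T4, order 60). By Dedekind's theorem, for a prime p not dividing disc(f) the degrees of the irreducible factors of f mod p form the cycle type of an element of G. Factoring f modulo the 14 such primes p <= 53 (skipping 11, 23, which divide the discriminant), each new pattern first appears at: mod 2: f = (x^5 + x^2 + 1), pattern 5; mod 43: f = (x + 9)(x + 20)(x + 31)(x + 32)(x + 35), pattern 1+1+1+1+1. No other pattern occurs in this range, so the set of observed cycle types is {5, 1+1+1+1+1}. The candidates containing elements of all these cycle types are C_5 (5T1) of order 5, D_5 (5T2) of order 10, A_5 (5T4) of order 60; the others are excluded. The observed types are precisely the cycle types that occur in C_5 (5T1). Each of the other remaining candidates has further cycle types, and by the Chebotarev density theorem the matching factorization patterns would occur for a proportion of primes equal to their share of the group: D_5 (5T2) additionally contains elements of type 2+2+1 (5 of its 10 elements, about 50% of primes); A_5 (5T4) additionally contains elements of type 3+1+1, 2+2+1 (35 of its 60 elements, about 58% of primes). None of the 14 primes tested shows any such pattern (for each of these groups the chance of that is below 10^-4), which rules them out. Hence G = C_5 (5T1), of order 5.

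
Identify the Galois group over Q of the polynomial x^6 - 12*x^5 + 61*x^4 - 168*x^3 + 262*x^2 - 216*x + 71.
6T4: A_4

The polynomial f is an irreducible sextic over Q, so G = Gal(f/Q) is one of the 16 transitive subgroups 6T1, ..., 6T16 of S_6. The discriminant of f is 153664 = 392^2, a perfect square, so G is contained in A_6. The transitive groups of degree 6 contained in A_6 are: A_4 (6T4, order 12), S_4 (6T7, order 24), (C_3 x C_3) : C_4 (6T10, order 36), PSL(2,5) (6T12, order 60), A_6 (6T15, order 360). By Dedekind's theorem, for a prime p not dividing disc(f) the degrees of the irreducible factors of f mod p form the cycle type of an element of G. Factoring f modulo the 33 such primes p <= 149 (skipping 2, 7, which divide the discriminant), each new pattern first appears at: mod 3: f = (x^3 + 2x + 1)(x^3 + 2x + 2), pattern 3+3; mod 13: f = (x + 4)(x + 5)(x^2 + 9x + 9)(x^2 + 9x + 10), pattern 2+2+1+1. No other pattern occurs in this range, so the set of observed cycle types is {3+3, 2+2+1+1}. The candidates containing elements of all these cycle types are A_4 (6T4) of order 12, S_4 (6T7) of order 24, (C_3 x C_3) : C_4 (6T10) of order 36, PSL(2,5) (6T12) of order 60, A_6 (6T15) of order 360; the others are excluded. The observed types are precisely the cycle types that occur in A_4 (6T4) (apart from the identity). Each of the other remaining candidates has further cycle types, and by the Chebotarev density theorem the matching factorization patterns would occur for a proportion of primes equal to their share of the group: S_4 (6T7) additionally contains elements of type 4+2 (6 of its 24 elements, about 25% of primes); (C_3 x C_3) : C_4 (6T10) additionally contains elements of type 4+2, 3+1+1+1 (22 of its 36 elements, about 61% of primes); PSL(2,5) (6T12) additionally contains elements of type 5+1 (24 of its 60 elements, about 40% of primes); A_6 (6T15) additionally contains elements of type 5+1, 4+2, 3+1+1+1 (274 of its 360 elements, about 76% of primes). None of the 33 primes tested shows any such pattern (for each of these groups the chance of that is below 10^-4), which rules them out. Hence G = A_4 (6T4), of order 12.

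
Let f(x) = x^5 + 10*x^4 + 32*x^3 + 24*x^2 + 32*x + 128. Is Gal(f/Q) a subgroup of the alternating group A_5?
No

The polynomial is irreducible of degree 5 over Q. Its discriminant is 589639450624, which is not a perfect square. A Galois group lies in the alternating group exactly when the discriminant is a square in Q, so the Galois group (S_5) is not contained in A_5.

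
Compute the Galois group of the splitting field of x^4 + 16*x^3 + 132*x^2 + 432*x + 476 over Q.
The polynomial is an irreducible quartic over Q and its discriminant is 660733952, which is not a perfect square, so the Galois group is not contained in A_4. The resolvent cubic y^3 - 132*y^2 + 5008*y - 57152 has exactly one rational root, so the Galois group is C_4 or D_4. The quartic becomes reducible over Q(sqrt(disc)), so the group is C_4.

4T1: C_4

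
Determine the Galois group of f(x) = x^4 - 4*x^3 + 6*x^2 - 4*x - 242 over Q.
The polynomial is an irreducible quartic over Q and its discriminant is -3673320192, which is not a perfect square, so the Galois group is not contained in A_4. The resolvent cubic y^3 - 6*y^2 + 984*y - 1952 has exactly one rational root, so the Galois group is C_4 or D_4. The quartic remains irreducible over Q(sqrt(disc)), so the group is D_4.

D_4, the dihedral group of order 8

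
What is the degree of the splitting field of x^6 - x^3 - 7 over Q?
36

The degree of the splitting field over Q equals the order of the Galois group, so first determine the group. The polynomial f is an irreducible sextic over Q, so G = Gal(f/Q) is one of the 16 transitive subgroups 6T1, ..., 6T16 of S_6. The discriminant of f is 871199469, which is not a perfect square, so G is not contained in A_6. The transitive groups of degree 6 not contained in A_6 are: C_6 (6T1, order 6), S_3 (6T2, order 6), D_6 (6T3, order 12), C_3 x S_3 (6T5, order 18), A_4 x C_2 (6T6, order 24), S_4 (6T8, order 24), S_3 x S_3 (6T9, order 36), S_4 x C_2 (6T11, order 48), (S_3 x S_3) : C_2 (6T13, order 72), PGL(2,5) (6T14, order 120), S_6 (6T16, order 720). By Dedekind's theorem, for a prime p not dividing disc(f) the degrees of the irreducible factors of f mod p form the cycle type of an element of G. Factoring f modulo the 16 such primes p <= 67 (skipping 3, 7, 29, which divide the discriminant), each new pattern first appears at: mod 2: f = (x^6 + x^3 + 1), pattern 6; mod 5: f = (x + 1)(x + 2)(x^2 + 3x + 4)(x^2 + 4x + 1), pattern 2+2+1+1; mod 13: f = (x + 2)(x + 5)(x + 6)(x^3 + 4), pattern 3+1+1+1; mod 19: f = (x^2 + 10x + 15)(x^2 + 13x + 13)(x^2 + 15x + 10), pattern 2+2+2; mod 67: f = (x^3 + 18)(x^3 + 48), pattern 3+3. No other pattern occurs in this range, so the set of observed cycle types is {6, 2+2+1+1, 3+1+1+1, 2+2+2, 3+3}. The candidates containing elements of all these cycle types are S_3 x S_3 (6T9) of order 36, (S_3 x S_3) : C_2 (6T13) of order 72, S_6 (6T16) of order 720; the others are excluded. The observed types are precisely the cycle types that occur in S_3 x S_3 (6T9) (apart from the identity). Each of the other remaining candidates has further cycle types, and by the Chebotarev density theorem the matching factorization patterns would occur for a proportion of primes equal to their share of the group: (S_3 x S_3) : C_2 (6T13) additionally contains elements of type 4+2, 3+2+1, 2+1+1+1+1 (36 of its 72 elements, about 50% of primes); S_6 (6T16) additionally contains elements of type 5+1, 4+2, 4+1+1, 3+2+1, 2+1+1+1+1 (459 of its 720 elements, about 64% of primes). None of the 16 primes tested shows any such pattern (for each of these groups the chance of that is below 10^-4), which rules them out. Hence G = S_3 x S_3 (6T9), of order 36. The Galois group S_3 x S_3 (6T9) has order 36, so the splitting field has degree 36 over Q.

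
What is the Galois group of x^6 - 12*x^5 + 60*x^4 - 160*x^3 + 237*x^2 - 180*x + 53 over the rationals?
A_4 x C_2 (order 24)

The polynomial f is an irreducible sextic over Q, so G = Gal(f/Q) is one of the 16 transitive subgroups 6T1, ..., 6T16 of S_6. The discriminant of f is -419904, which is not a perfect square, so G is not contained in A_6. The transitive groups of degree 6 not contained in A_6 are: C_6 (6T1, order 6), S_3 (6T2, order 6), D_6 (6T3, order 12), C_3 x S_3 (6T5, order 18), A_4 x C_2 (6T6, order 24), S_4 (6T8, order 24), S_3 x S_3 (6T9, order 36), S_4 x C_2 (6T11, order 48), (S_3 x S_3) : C_2 (6T13, order 72), PGL(2,5) (6T14, order 120), S_6 (6T16, order 720). By Dedekind's theorem, for a prime p not dividing disc(f) the degrees of the irreducible factors of f mod p form the cycle type of an element of G. Factoring f modulo the 33 such primes p <= 149 (skipping 2, 3, which divide the discriminant), each new pattern first appears at: mod 5: f = (x^3 + x^2 + x + 4)(x^3 + 2x^2 + 2x + 2), pattern 3+3; mod 7: f = (x^6 + 2x^5 + 4x^4 + x^3 + 6x^2 + 2x + 4), pattern 6; mod 17: f = (x + 6)(x + 7)(x^2 + 13x + 7)(x^2 + 13x + 14), pattern 2+2+1+1; mod 19: f = (x + 1)(x + 6)(x + 9)(x + 14)(x^2 + 15x + 1), pattern 2+1+1+1+1; mod 71: f = (x^2 + 67x + 20)(x^2 + 67x + 29)(x^2 + 67x + 34), pattern 2+2+2. No other pattern occurs in this range, so the set of observed cycle types is {3+3, 6, 2+2+1+1, 2+1+1+1+1, 2+2+2}. The candidates containing elements of all these cycle types are A_4 x C_2 (6T6) of order 24, S_4 x C_2 (6T11) of order 48, (S_3 x S_3) : C_2 (6T13) of order 72, S_6 (6T16) of order 720; the others are excluded. The observed types are precisely the cycle types that occur in A_4 x C_2 (6T6) (apart from the identity). Each of the other remaining candidates has further cycle types, and by the Chebotarev density theorem the matching factorization patterns would occur for a proportion of primes equal to their share of the group: S_4 x C_2 (6T11) additionally contains elements of type 4+2, 4+1+1 (12 of its 48 elements, about 25% of primes); (S_3 x S_3) : C_2 (6T13) additionally contains elements of type 4+2, 3+2+1, 3+1+1+1 (34 of its 72 elements, about 47% of primes); S_6 (6T16) additionally contains elements of type 5+1, 4+2, 4+1+1, 3+2+1, 3+1+1+1 (484 of its 720 elements, about 67% of primes). None of the 33 primes tested shows any such pattern (for each of these groups the chance of that is below 10^-4), which rules them out. Hence G = A_4 x C_2 (6T6), of order 24.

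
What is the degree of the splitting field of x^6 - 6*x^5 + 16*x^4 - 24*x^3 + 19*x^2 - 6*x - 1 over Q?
The degree of the splitting field over Q equals the order of the Galois group, so first determine the group. The polynomial f is an irreducible sextic over Q, so G = Gal(f/Q) is one of the 16 transitive subgroups 6T1, ..., 6T16 of S_6. The discriminant of f is 153664 = 392^2, a perfect square, so G is contained in A_6. The transitive groups of degree 6 contained in A_6 are: A_4 (6T4, order 12), S_4 (6T7, order 24), (C_3 x C_3) : C_4 (6T10, order 36), PSL(2,5) (6T12, order 60), A_6 (6T15, order 360). By Dedekind's theorem, for a prime p not dividing disc(f) the degrees of the irreducible factors of f mod p form the cycle type of an element of G. Factoring f modulo the 33 such primes p <= 149 (skipping 2, 7, which divide the discriminant), each new pattern first appears at: mod 3: f = (x^3 + 2x + 1)(x^3 + 2x + 2), pattern 3+3; mod 13: f = (x + 5)(x + 6)(x^2 + 11x + 6)(x^2 + 11x + 7), pattern 2+2+1+1. No other pattern occurs in this range, so the set of observed cycle types is {3+3, 2+2+1+1}. The candidates containing elements of all these cycle types are A_4 (6T4) of order 12, S_4 (6T7) of order 24, (C_3 x C_3) : C_4 (6T10) of order 36, PSL(2,5) (6T12) of order 60, A_6 (6T15) of order 360; the others are excluded. The observed types are precisely the cycle types that occur in A_4 (6T4) (apart from the identity). Each of the other remaining candidates has further cycle types, and by the Chebotarev density theorem the matching factorization patterns would occur for a proportion of primes equal to their share of the group: S_4 (6T7) additionally contains elements of type 4+2 (6 of its 24 elements, about 25% of primes); (C_3 x C_3) : C_4 (6T10) additionally contains elements of type 4+2, 3+1+1+1 (22 of its 36 elements, about 61% of primes); PSL(2,5) (6T12) additionally contains elements of type 5+1 (24 of its 60 elements, about 40% of primes); A_6 (6T15) additionally contains elements of type 5+1, 4+2, 3+1+1+1 (274 of its 360 elements, about 76% of primes). None of the 33 primes tested shows any such pattern (for each of these groups the chance of that is below 10^-4), which rules them out. Hence G = A_4 (6T4), of order 12. The Galois group A_4 (6T4) has order 12, so the splitting field has degree 12 over Q.

12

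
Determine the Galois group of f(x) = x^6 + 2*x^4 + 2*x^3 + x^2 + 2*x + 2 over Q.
The polynomial f is an irreducible sextic over Q, so G = Gal(f/Q) is one of the 16 transitive subgroups 6T1, ..., 6T16 of S_6. The discriminant of f is -187648, which is not a perfect square, so G is not contained in A_6. The transitive groups of degree 6 not contained in A_6 are: C_6 (6T1, order 6), S_3 (6T2, order 6), D_6 (6T3, order 12), C_3 x S_3 (6T5, order 18), A_4 x C_2 (6T6, order 24), S_4 (6T8, order 24), S_3 x S_3 (6T9, order 36), S_4 x C_2 (6T11, order 48), (S_3 x S_3) : C_2 (6T13, order 72), PGL(2,5) (6T14, order 120), S_6 (6T16, order 720). By Dedekind's theorem, for a prime p not dividing disc(f) the degrees of the irreducible factors of f mod p form the cycle type of an element of G. Factoring f modulo the 29 such primes p <= 113 (skipping 2, which divides the discriminant), each new pattern first appears at: mod 3: f = (x^6 + 2x^4 + 2x^3 + x^2 + 2x + 2), pattern 6; mod 5: f = (x + 4)(x^2 + x + 2)(x^3 + x + 4), pattern 3+2+1; mod 7: f = (x^2 + 6x + 6)(x^4 + x^3 + 4x^2 + 5), pattern 4+2; mod 17: f = (x^3 + x + 5)(x^3 + x + 14), pattern 3+3; mod 19: f = (x^2 + 10x + 7)(x^2 + 12x + 5)(x^2 + 16x + 12), pattern 2+2+2; mod 37: f = (x + 21)(x + 34)(x^2 + 3x + 10)(x^2 + 16x + 35), pattern 2+2+1+1; mod 41: f = (x + 2)(x + 17)(x + 22)(x^3 + x + 33), pattern 3+1+1+1; mod 113: f = (x + 11)(x + 21)(x + 23)(x + 79)(x^2 + 92x + 103), pattern 2+1+1+1+1. No other pattern occurs in this range, so the set of observed cycle types is {6, 3+2+1, 4+2, 3+3, 2+2+2, 2+2+1+1, 3+1+1+1, 2+1+1+1+1}. The candidates containing elements of all these cycle types are (S_3 x S_3) : C_2 (6T13) of order 72, S_6 (6T16) of order 720; the others are excluded. The observed types are precisely the cycle types that occur in (S_3 x S_3) : C_2 (6T13) (apart from the identity). Each of the other remaining candidates has further cycle types, and by the Chebotarev density theorem the matching factorization patterns would occur for a proportion of primes equal to their share of the group: S_6 (6T16) additionally contains elements of type 5+1, 4+1+1 (234 of its 720 elements, about 32% of primes). None of the 29 primes tested shows any such pattern (for each of these groups the chance of that is below 10^-4), which rules them out. Hence G = (S_3 x S_3) : C_2 (6T13), of order 72.

6T13: (S_3 x S_3) : C_2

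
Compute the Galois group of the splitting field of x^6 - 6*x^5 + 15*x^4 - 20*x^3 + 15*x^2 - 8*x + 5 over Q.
The polynomial f is an irreducible sextic over Q, so G = Gal(f/Q) is one of the 16 transitive subgroups 6T1, ..., 6T16 of S_6. The discriminant of f is -1292992, which is not a perfect square, so G is not contained in A_6. The transitive groups of degree 6 not contained in A_6 are: C_6 (6T1, order 6), S_3 (6T2, order 6), D_6 (6T3, order 12), C_3 x S_3 (6T5, order 18), A_4 x C_2 (6T6, order 24), S_4 (6T8, order 24), S_3 x S_3 (6T9, order 36), S_4 x C_2 (6T11, order 48), (S_3 x S_3) : C_2 (6T13, order 72), PGL(2,5) (6T14, order 120), S_6 (6T16, order 720). By Dedekind's theorem, for a prime p not dividing disc(f) the degrees of the irreducible factors of f mod p form the cycle type of an element of G. Factoring f modulo the 3 such primes p <= 7 (skipping 2, which divides the discriminant), each new pattern first appears at: mod 3: f = (x^6 + x^3 + x + 2), pattern 6; mod 5: f = (x)(x + 1)(x^4 + 3x^3 + 2x^2 + 3x + 2), pattern 4+1+1; mod 7: f = (x + 1)(x^2 + x + 3)(x^3 + 6x^2 + 6x + 4), pattern 3+2+1. No other pattern occurs in this range, so the set of observed cycle types is {6, 4+1+1, 3+2+1}. Among the candidates above, the only group containing elements of all these cycle types is S_6 (6T16); every other candidate lacks at least one of them. Hence G = S_6 (6T16), of order 720.

S_6 (also written S6)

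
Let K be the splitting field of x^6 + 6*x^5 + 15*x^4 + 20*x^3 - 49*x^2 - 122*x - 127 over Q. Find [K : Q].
24

The degree of the splitting field over Q equals the order of the Galois group, so first determine the group. The polynomial f is an irreducible sextic over Q, so G = Gal(f/Q) is one of the 16 transitive subgroups 6T1, ..., 6T16 of S_6. The discriminant of f is 3603718079512576 = 60030976^2, a perfect square, so G is contained in A_6. The transitive groups of degree 6 contained in A_6 are: A_4 (6T4, order 12), S_4 (6T7, order 24), (C_3 x C_3) : C_4 (6T10, order 36), PSL(2,5) (6T12, order 60), A_6 (6T15, order 360). By Dedekind's theorem, for a prime p not dividing disc(f) the degrees of the irreducible factors of f mod p form the cycle type of an element of G. Factoring f modulo the 79 such primes p <= 419 (skipping 2, 229, which divide the discriminant), each new pattern first appears at: mod 3: f = (x^3 + x^2 + x + 2)(x^3 + 2x^2 + 1), pattern 3+3; mod 7: f = (x^2 + 2x + 3)(x^4 + 4x^3 + 4x^2 + 2), pattern 4+2; mod 23: f = (x + 6)(x + 19)(x^2 + 2)(x^2 + 4x + 6), pattern 2+2+1+1; mod 193: f = (x + 8)(x + 14)(x + 20)(x + 175)(x + 181)(x + 187), pattern 1+1+1+1+1+1. No other pattern occurs in this range, so the set of observed cycle types is {3+3, 4+2, 2+2+1+1, 1+1+1+1+1+1}. The candidates containing elements of all these cycle types are S_4 (6T7) of order 24, (C_3 x C_3) : C_4 (6T10) of order 36, A_6 (6T15) of order 360; the others are excluded. The observed types are precisely the cycle types that occur in S_4 (6T7). Each of the other remaining candidates has further cycle types, and by the Chebotarev density theorem the matching factorization patterns would occur for a proportion of primes equal to their share of the group: (C_3 x C_3) : C_4 (6T10) additionally contains elements of type 3+1+1+1 (4 of its 36 elements, about 11% of primes); A_6 (6T15) additionally contains elements of type 5+1, 3+1+1+1 (184 of its 360 elements, about 51% of primes). None of the 79 primes tested shows any such pattern (for each of these groups the chance of that is below 10^-4), which rules them out. Hence G = S_4 (6T7), of order 24. The Galois group S_4 (6T7) has order 24, so the splitting field has degree 24 over Q.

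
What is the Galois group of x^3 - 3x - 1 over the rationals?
The polynomial is an irreducible cubic over Q and its discriminant is 81 = 9^2, a perfect square. For an irreducible cubic, a square discriminant forces the Galois group to be A_3, the cyclic group of order 3.

C_3 (order 3)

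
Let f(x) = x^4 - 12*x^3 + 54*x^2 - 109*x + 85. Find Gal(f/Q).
The polynomial is an irreducible quartic over Q and its discriminant is 229, which is not a perfect square, so the Galois group is not contained in A_4. The resolvent cubic y^3 - 54*y^2 + 968*y - 5761 is irreducible over Q. An irreducible resolvent with non-square discriminant gives S_4.

S_4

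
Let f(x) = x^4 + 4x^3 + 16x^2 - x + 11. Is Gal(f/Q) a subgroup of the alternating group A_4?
No

The polynomial is irreducible of degree 4 over Q. Its discriminant is 9453125, which is not a perfect square. A Galois group lies in the alternating group exactly when the discriminant is a square in Q, so the Galois group (C_4) is not contained in A_4.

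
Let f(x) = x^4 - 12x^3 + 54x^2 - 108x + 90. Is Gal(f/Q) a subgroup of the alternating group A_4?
Yes

The polynomial is irreducible of degree 4 over Q. Its discriminant is 186624 = 432^2, a perfect square. A Galois group lies in the alternating group exactly when the discriminant is a square in Q, so the Galois group (V_4) is contained in A_4.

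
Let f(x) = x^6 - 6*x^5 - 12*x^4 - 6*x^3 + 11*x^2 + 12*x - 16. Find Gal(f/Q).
The polynomial f is an irreducible sextic over Q, so G = Gal(f/Q) is one of the 16 transitive subgroups 6T1, ..., 6T16 of S_6. The discriminant of f is 53699584000000 = 7328000^2, a perfect square, so G is contained in A_6. The transitive groups of degree 6 contained in A_6 are: A_4 (6T4, order 12), S_4 (6T7, order 24), (C_3 x C_3) : C_4 (6T10, order 36), PSL(2,5) (6T12, order 60), A_6 (6T15, order 360). By Dedekind's theorem, for a prime p not dividing disc(f) the degrees of the irreducible factors of f mod p form the cycle type of an element of G. Factoring f modulo the 79 such primes p <= 421 (skipping 2, 5, 229, which divide the discriminant), each new pattern first appears at: mod 3: f = (x^3 + x^2 + 2x + 1)(x^3 + 2x^2 + 2x + 2), pattern 3+3; mod 7: f = (x^2 + 6x + 3)(x^4 + 2x^3 + x^2 + 3x + 4), pattern 4+2; mod 23: f = (x + 8)(x + 12)(x^2 + 4x + 22)(x^2 + 16x + 4), pattern 2+2+1+1; mod 193: f = (x + 9)(x + 31)(x + 61)(x + 69)(x + 76)(x + 134), pattern 1+1+1+1+1+1. No other pattern occurs in this range, so the set of observed cycle types is {3+3, 4+2, 2+2+1+1, 1+1+1+1+1+1}. The candidates containing elements of all these cycle types are S_4 (6T7) of order 24, (C_3 x C_3) : C_4 (6T10) of order 36, A_6 (6T15) of order 360; the others are excluded. The observed types are precisely the cycle types that occur in S_4 (6T7). Each of the other remaining candidates has further cycle types, and by the Chebotarev density theorem the matching factorization patterns would occur for a proportion of primes equal to their share of the group: (C_3 x C_3) : C_4 (6T10) additionally contains elements of type 3+1+1+1 (4 of its 36 elements, about 11% of primes); A_6 (6T15) additionally contains elements of type 5+1, 3+1+1+1 (184 of its 360 elements, about 51% of primes). None of the 79 primes tested shows any such pattern (for each of these groups the chance of that is below 10^-4), which rules them out. Hence G = S_4 (6T7), of order 24.

S_4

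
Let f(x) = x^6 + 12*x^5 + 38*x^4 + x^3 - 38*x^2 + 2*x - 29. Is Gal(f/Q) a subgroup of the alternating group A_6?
The polynomial is irreducible of degree 6 over Q. Its discriminant is 1254701236052261, which is not a perfect square. A Galois group lies in the alternating group exactly when the discriminant is a square in Q, so the Galois group (S_6) is not contained in A_6.

No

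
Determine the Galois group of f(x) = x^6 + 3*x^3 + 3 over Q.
C_3 x S_3 (order 18)

The polynomial f is an irreducible sextic over Q, so G = Gal(f/Q) is one of the 16 transitive subgroups 6T1, ..., 6T16 of S_6. The discriminant of f is -177147, which is not a perfect square, so G is not contained in A_6. The transitive groups of degree 6 not contained in A_6 are: C_6 (6T1, order 6), S_3 (6T2, order 6), D_6 (6T3, order 12), C_3 x S_3 (6T5, order 18), A_4 x C_2 (6T6, order 24), S_4 (6T8, order 24), S_3 x S_3 (6T9, order 36), S_4 x C_2 (6T11, order 48), (S_3 x S_3) : C_2 (6T13, order 72), PGL(2,5) (6T14, order 120), S_6 (6T16, order 720). By Dedekind's theorem, for a prime p not dividing disc(f) the degrees of the irreducible factors of f mod p form the cycle type of an element of G. Factoring f modulo the 33 such primes p <= 139 (skipping 3, which divides the discriminant), each new pattern first appears at: mod 2: f = (x^6 + x^3 + 1), pattern 6; mod 7: f = (x + 3)(x + 5)(x + 6)(x^3 + 4), pattern 3+1+1+1; mod 17: f = (x^2 + 5x + 7)(x^2 + 13x + 7)(x^2 + 16x + 7), pattern 2+2+2; mod 19: f = (x^3 + 9)(x^3 + 13), pattern 3+3; mod 73: f = (x + 42)(x + 43)(x + 44)(x + 51)(x + 52)(x + 60), pattern 1+1+1+1+1+1. No other pattern occurs in this range, so the set of observed cycle types is {6, 3+1+1+1, 2+2+2, 3+3, 1+1+1+1+1+1}. The candidates containing elements of all these cycle types are C_3 x S_3 (6T5) of order 18, S_3 x S_3 (6T9) of order 36, (S_3 x S_3) : C_2 (6T13) of order 72, S_6 (6T16) of order 720; the others are excluded. The observed types are precisely the cycle types that occur in C_3 x S_3 (6T5). Each of the other remaining candidates has further cycle types, and by the Chebotarev density theorem the matching factorization patterns would occur for a proportion of primes equal to their share of the group: S_3 x S_3 (6T9) additionally contains elements of type 2+2+1+1 (9 of its 36 elements, about 25% of primes); (S_3 x S_3) : C_2 (6T13) additionally contains elements of type 4+2, 3+2+1, 2+2+1+1, 2+1+1+1+1 (45 of its 72 elements, about 62% of primes); S_6 (6T16) additionally contains elements of type 5+1, 4+2, 4+1+1, 3+2+1, 2+2+1+1, 2+1+1+1+1 (504 of its 720 elements, about 70% of primes). None of the 33 primes tested shows any such pattern (for each of these groups the chance of that is below 10^-4), which rules them out. Hence G = C_3 x S_3 (6T5), of order 18.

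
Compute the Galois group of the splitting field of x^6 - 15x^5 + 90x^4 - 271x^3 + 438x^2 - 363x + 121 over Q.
6T2: S_3

The polynomial f is an irreducible sextic over Q, so G = Gal(f/Q) is one of the 16 transitive subgroups 6T1, ..., 6T16 of S_6. The discriminant of f is -67744512, which is not a perfect square, so G is not contained in A_6. The transitive groups of degree 6 not contained in A_6 are: C_6 (6T1, order 6), S_3 (6T2, order 6), D_6 (6T3, order 12), C_3 x S_3 (6T5, order 18), A_4 x C_2 (6T6, order 24), S_4 (6T8, order 24), S_3 x S_3 (6T9, order 36), S_4 x C_2 (6T11, order 48), (S_3 x S_3) : C_2 (6T13, order 72), PGL(2,5) (6T14, order 120), S_6 (6T16, order 720). By Dedekind's theorem, for a prime p not dividing disc(f) the degrees of the irreducible factors of f mod p form the cycle type of an element of G. Factoring f modulo the 23 such primes p <= 101 (skipping 2, 3, 11, which divide the discriminant), each new pattern first appears at: mod 5: f = (x^2 + 3)(x^2 + x + 2)(x^2 + 4x + 1), pattern 2+2+2; mod 7: f = (x^3 + 2x^2 + 3)(x^3 + 4x^2 + 5x + 3), pattern 3+3; mod 31: f = (x + 11)(x + 12)(x + 14)(x + 21)(x + 23)(x + 28), pattern 1+1+1+1+1+1. No other pattern occurs in this range, so the set of observed cycle types is {2+2+2, 3+3, 1+1+1+1+1+1}. The candidates containing elements of all these cycle types are C_6 (6T1) of order 6, S_3 (6T2) of order 6, D_6 (6T3) of order 12, C_3 x S_3 (6T5) of order 18, A_4 x C_2 (6T6) of order 24, S_4 (6T8) of order 24, S_3 x S_3 (6T9) of order 36, S_4 x C_2 (6T11) of order 48, (S_3 x S_3) : C_2 (6T13) of order 72, PGL(2,5) (6T14) of order 120, S_6 (6T16) of order 720; the others are excluded. The observed types are precisely the cycle types that occur in S_3 (6T2). Each of the other remaining candidates has further cycle types, and by the Chebotarev density theorem the matching factorization patterns would occur for a proportion of primes equal to their share of the group: C_6 (6T1) additionally contains elements of type 6 (2 of its 6 elements, about 33% of primes); D_6 (6T3) additionally contains elements of type 6, 2+2+1+1 (5 of its 12 elements, about 42% of primes); C_3 x S_3 (6T5) additionally contains elements of type 6, 3+1+1+1 (10 of its 18 elements, about 56% of primes); A_4 x C_2 (6T6) additionally contains elements of type 6, 2+2+1+1, 2+1+1+1+1 (14 of its 24 elements, about 58% of primes); S_4 (6T8) additionally contains elements of type 4+1+1, 2+2+1+1 (9 of its 24 elements, about 38% of primes); S_3 x S_3 (6T9) additionally contains elements of type 6, 3+1+1+1, 2+2+1+1 (25 of its 36 elements, about 69% of primes); S_4 x C_2 (6T11) additionally contains elements of type 6, 4+2, 4+1+1, 2+2+1+1, 2+1+1+1+1 (32 of its 48 elements, about 67% of primes); (S_3 x S_3) : C_2 (6T13) additionally contains elements of type 6, 4+2, 3+2+1, 3+1+1+1, 2+2+1+1, 2+1+1+1+1 (61 of its 72 elements, about 85% of primes); PGL(2,5) (6T14) additionally contains elements of type 6, 5+1, 4+1+1, 2+2+1+1 (89 of its 120 elements, about 74% of primes); S_6 (6T16) additionally contains elements of type 6, 5+1, 4+2, 4+1+1, 3+2+1, 3+1+1+1, 2+2+1+1, 2+1+1+1+1 (664 of its 720 elements, about 92% of primes). None of the 23 primes tested shows any such pattern (for each of these groups the chance of that is below 10^-4), which rules them out. Hence G = S_3 (6T2), of order 6.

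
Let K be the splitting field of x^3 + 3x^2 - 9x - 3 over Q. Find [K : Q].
The degree of the splitting field over Q equals the order of the Galois group, so first determine the group. The polynomial is an irreducible cubic over Q and its discriminant is 5184 = 72^2, a perfect square. For an irreducible cubic, a square discriminant forces the Galois group to be A_3, the cyclic group of order 3. The Galois group C_3 (3T1) has order 3, so the splitting field has degree 3 over Q.

3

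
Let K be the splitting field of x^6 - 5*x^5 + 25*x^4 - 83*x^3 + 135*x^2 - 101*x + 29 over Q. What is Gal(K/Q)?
C_6 (order 6)

The polynomial f is an irreducible sextic over Q, so G = Gal(f/Q) is one of the 16 transitive subgroups 6T1, ..., 6T16 of S_6. The discriminant of f is -26135036263, which is not a perfect square, so G is not contained in A_6. The transitive groups of degree 6 not contained in A_6 are: C_6 (6T1, order 6), S_3 (6T2, order 6), D_6 (6T3, order 12), C_3 x S_3 (6T5, order 18), A_4 x C_2 (6T6, order 24), S_4 (6T8, order 24), S_3 x S_3 (6T9, order 36), S_4 x C_2 (6T11, order 48), (S_3 x S_3) : C_2 (6T13, order 72), PGL(2,5) (6T14, order 120), S_6 (6T16, order 720). By Dedekind's theorem, for a prime p not dividing disc(f) the degrees of the irreducible factors of f mod p form the cycle type of an element of G. Factoring f modulo the 37 such primes p <= 173 (skipping 7, 29, 43, which divide the discriminant), each new pattern first appears at: mod 2: f = (x^3 + x + 1)(x^3 + x^2 + 1), pattern 3+3; mod 3: f = (x^6 + x^5 + x^4 + x^3 + x + 2), pattern 6; mod 13: f = (x^2 + x + 2)(x^2 + 3x + 5)(x^2 + 4x + 12), pattern 2+2+2; mod 71: f = (x + 2)(x + 19)(x + 34)(x + 36)(x + 54)(x + 63), pattern 1+1+1+1+1+1. No other pattern occurs in this range, so the set of observed cycle types is {3+3, 6, 2+2+2, 1+1+1+1+1+1}. The candidates containing elements of all these cycle types are C_6 (6T1) of order 6, D_6 (6T3) of order 12, C_3 x S_3 (6T5) of order 18, A_4 x C_2 (6T6) of order 24, S_3 x S_3 (6T9) of order 36, S_4 x C_2 (6T11) of order 48, (S_3 x S_3) : C_2 (6T13) of order 72, PGL(2,5) (6T14) of order 120, S_6 (6T16) of order 720; the others are excluded. The observed types are precisely the cycle types that occur in C_6 (6T1). Each of the other remaining candidates has further cycle types, and by the Chebotarev density theorem the matching factorization patterns would occur for a proportion of primes equal to their share of the group: D_6 (6T3) additionally contains elements of type 2+2+1+1 (3 of its 12 elements, about 25% of primes); C_3 x S_3 (6T5) additionally contains elements of type 3+1+1+1 (4 of its 18 elements, about 22% of primes); A_4 x C_2 (6T6) additionally contains elements of type 2+2+1+1, 2+1+1+1+1 (6 of its 24 elements, about 25% of primes); S_3 x S_3 (6T9) additionally contains elements of type 3+1+1+1, 2+2+1+1 (13 of its 36 elements, about 36% of primes); S_4 x C_2 (6T11) additionally contains elements of type 4+2, 4+1+1, 2+2+1+1, 2+1+1+1+1 (24 of its 48 elements, about 50% of primes); (S_3 x S_3) : C_2 (6T13) additionally contains elements of type 4+2, 3+2+1, 3+1+1+1, 2+2+1+1, 2+1+1+1+1 (49 of its 72 elements, about 68% of primes); PGL(2,5) (6T14) additionally contains elements of type 5+1, 4+1+1, 2+2+1+1 (69 of its 120 elements, about 58% of primes); S_6 (6T16) additionally contains elements of type 5+1, 4+2, 4+1+1, 3+2+1, 3+1+1+1, 2+2+1+1, 2+1+1+1+1 (544 of its 720 elements, about 76% of primes). None of the 37 primes tested shows any such pattern (for each of these groups the chance of that is below 10^-4), which rules them out. Hence G = C_6 (6T1), of order 6.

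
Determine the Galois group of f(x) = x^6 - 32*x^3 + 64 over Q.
The polynomial f is an irreducible sextic over Q, so G = Gal(f/Q) is one of the 16 transitive subgroups 6T1, ..., 6T16 of S_6. The discriminant of f is 1352605460594688, which is not a perfect square, so G is not contained in A_6. The transitive groups of degree 6 not contained in A_6 are: C_6 (6T1, order 6), S_3 (6T2, order 6), D_6 (6T3, order 12), C_3 x S_3 (6T5, order 18), A_4 x C_2 (6T6, order 24), S_4 (6T8, order 24), S_3 x S_3 (6T9, order 36), S_4 x C_2 (6T11, order 48), (S_3 x S_3) : C_2 (6T13, order 72), PGL(2,5) (6T14, order 120), S_6 (6T16, order 720). By Dedekind's theorem, for a prime p not dividing disc(f) the degrees of the irreducible factors of f mod p form the cycle type of an element of G. Factoring f modulo the 79 such primes p <= 419 (skipping 2, 3, which divide the discriminant), each new pattern first appears at: mod 5: f = (x^6 + 3x^3 + 4), pattern 6; mod 7: f = (x^2 + x + 4)(x^2 + 2x + 2)(x^2 + 4x + 1), pattern 2+2+2; mod 11: f = (x + 7)(x + 10)(x^2 + x + 1)(x^2 + 4x + 5), pattern 2+2+1+1; mod 13: f = (x^3 + 3)(x^3 + 4), pattern 3+3; mod 97: f = (x + 1)(x + 4)(x + 35)(x + 43)(x + 50)(x + 61), pattern 1+1+1+1+1+1. No other pattern occurs in this range, so the set of observed cycle types is {6, 2+2+2, 2+2+1+1, 3+3, 1+1+1+1+1+1}. The candidates containing elements of all these cycle types are D_6 (6T3) of order 12, A_4 x C_2 (6T6) of order 24, S_3 x S_3 (6T9) of order 36, S_4 x C_2 (6T11) of order 48, (S_3 x S_3) : C_2 (6T13) of order 72, PGL(2,5) (6T14) of order 120, S_6 (6T16) of order 720; the others are excluded. The observed types are precisely the cycle types that occur in D_6 (6T3). Each of the other remaining candidates has further cycle types, and by the Chebotarev density theorem the matching factorization patterns would occur for a proportion of primes equal to their share of the group: A_4 x C_2 (6T6) additionally contains elements of type 2+1+1+1+1 (3 of its 24 elements, about 12% of primes); S_3 x S_3 (6T9) additionally contains elements of type 3+1+1+1 (4 of its 36 elements, about 11% of primes); S_4 x C_2 (6T11) additionally contains elements of type 4+2, 4+1+1, 2+1+1+1+1 (15 of its 48 elements, about 31% of primes); (S_3 x S_3) : C_2 (6T13) additionally contains elements of type 4+2, 3+2+1, 3+1+1+1, 2+1+1+1+1 (40 of its 72 elements, about 56% of primes); PGL(2,5) (6T14) additionally contains elements of type 5+1, 4+1+1 (54 of its 120 elements, about 45% of primes); S_6 (6T16) additionally contains elements of type 5+1, 4+2, 4+1+1, 3+2+1, 3+1+1+1, 2+1+1+1+1 (499 of its 720 elements, about 69% of primes). None of the 79 primes tested shows any such pattern (for each of these groups the chance of that is below 10^-4), which rules them out. Hence G = D_6 (6T3), of order 12.

D_6, the dihedral group of order 12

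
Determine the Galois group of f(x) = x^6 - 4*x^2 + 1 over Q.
The polynomial f is an irreducible sextic over Q, so G = Gal(f/Q) is one of the 16 transitive subgroups 6T1, ..., 6T16 of S_6. The discriminant of f is -3356224, which is not a perfect square, so G is not contained in A_6. The transitive groups of degree 6 not contained in A_6 are: C_6 (6T1, order 6), S_3 (6T2, order 6), D_6 (6T3, order 12), C_3 x S_3 (6T5, order 18), A_4 x C_2 (6T6, order 24), S_4 (6T8, order 24), S_3 x S_3 (6T9, order 36), S_4 x C_2 (6T11, order 48), (S_3 x S_3) : C_2 (6T13, order 72), PGL(2,5) (6T14, order 120), S_6 (6T16, order 720). By Dedekind's theorem, for a prime p not dividing disc(f) the degrees of the irreducible factors of f mod p form the cycle type of an element of G. Factoring f modulo the 67 such primes p <= 347 (skipping 2, 229, which divide the discriminant), each new pattern first appears at: mod 3: f = (x^6 + 2x^2 + 1), pattern 6; mod 5: f = (x^3 + 2x^2 + 2x + 2)(x^3 + 3x^2 + 2x + 3), pattern 3+3; mod 7: f = (x + 2)(x + 5)(x^4 + 4x^2 + 5), pattern 4+1+1; mod 13: f = (x^2 + 5)(x^4 + 8x^2 + 8), pattern 4+2; mod 23: f = (x^2 + 12)(x^2 + 5x + 18)(x^2 + 18x + 18), pattern 2+2+2; mod 29: f = (x + 10)(x + 19)(x^2 + x + 7)(x^2 + 28x + 7), pattern 2+2+1+1; mod 193: f = (x + 6)(x + 44)(x + 94)(x + 99)(x + 149)(x + 187), pattern 1+1+1+1+1+1; mod 347: f = (x + 3)(x + 151)(x + 196)(x + 344)(x^2 + 255), pattern 2+1+1+1+1. No other pattern occurs in this range, so the set of observed cycle types is {6, 3+3, 4+1+1, 4+2, 2+2+2, 2+2+1+1, 1+1+1+1+1+1, 2+1+1+1+1}. The candidates containing elements of all these cycle types are S_4 x C_2 (6T11) of order 48, S_6 (6T16) of order 720; the others are excluded. The observed types are precisely the cycle types that occur in S_4 x C_2 (6T11). Each of the other remaining candidates has further cycle types, and by the Chebotarev density theorem the matching factorization patterns would occur for a proportion of primes equal to their share of the group: S_6 (6T16) additionally contains elements of type 5+1, 3+2+1, 3+1+1+1 (304 of its 720 elements, about 42% of primes). None of the 67 primes tested shows any such pattern (for each of these groups the chance of that is below 10^-4), which rules them out. Hence G = S_4 x C_2 (6T11), of order 48.

S_4 x C_2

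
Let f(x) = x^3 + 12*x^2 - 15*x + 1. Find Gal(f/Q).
C_3 (order 3)

The polynomial is an irreducible cubic over Q and its discriminant is 35721 = 189^2, a perfect square. For an irreducible cubic, a square discriminant forces the Galois group to be A_3, the cyclic group of order 3.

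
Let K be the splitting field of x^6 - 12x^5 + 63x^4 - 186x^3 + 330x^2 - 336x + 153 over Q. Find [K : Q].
120

The degree of the splitting field over Q equals the order of the Galois group, so first determine the group. The polynomial f is an irreducible sextic over Q, so G = Gal(f/Q) is one of the 16 transitive subgroups 6T1, ..., 6T16 of S_6. The discriminant of f is -16003008, which is not a perfect square, so G is not contained in A_6. The transitive groups of degree 6 not contained in A_6 are: C_6 (6T1, order 6), S_3 (6T2, order 6), D_6 (6T3, order 12), C_3 x S_3 (6T5, order 18), A_4 x C_2 (6T6, order 24), S_4 (6T8, order 24), S_3 x S_3 (6T9, order 36), S_4 x C_2 (6T11, order 48), (S_3 x S_3) : C_2 (6T13, order 72), PGL(2,5) (6T14, order 120), S_6 (6T16, order 720). By Dedekind's theorem, for a prime p not dividing disc(f) the degrees of the irreducible factors of f mod p form the cycle type of an element of G. Factoring f modulo the 21 such primes p <= 89 (skipping 2, 3, 7, which divide the discriminant), each new pattern first appears at: mod 5: f = (x^6 + 3x^5 + 3x^4 + 4x^3 + 4x + 3), pattern 6; mod 11: f = (x + 7)(x^5 + 3x^4 + 9x^3 + 4x^2 + 5x + 3), pattern 5+1; mod 13: f = (x + 3)(x + 12)(x^4 + 12x^3 + 3x^2 + 1), pattern 4+1+1; mod 23: f = (x + 1)(x + 5)(x^2 + x + 19)(x^2 + 4x + 5), pattern 2+2+1+1; mod 43: f = (x^3 + 13x^2 + x + 3)(x^3 + 18x^2 + 8), pattern 3+3; mod 61: f = (x^2 + 28x + 34)(x^2 + 39x + 52)(x^2 + 43x + 30), pattern 2+2+2. No other pattern occurs in this range, so the set of observed cycle types is {6, 5+1, 4+1+1, 2+2+1+1, 3+3, 2+2+2}. The candidates containing elements of all these cycle types are PGL(2,5) (6T14) of order 120, S_6 (6T16) of order 720; the others are excluded. The observed types are precisely the cycle types that occur in PGL(2,5) (6T14) (apart from the identity). Each of the other remaining candidates has further cycle types, and by the Chebotarev density theorem the matching factorization patterns would occur for a proportion of primes equal to their share of the group: S_6 (6T16) additionally contains elements of type 4+2, 3+2+1, 3+1+1+1, 2+1+1+1+1 (265 of its 720 elements, about 37% of primes). None of the 21 primes tested shows any such pattern (for each of these groups the chance of that is below 10^-4), which rules them out. Hence G = PGL(2,5) (6T14), of order 120. The Galois group PGL(2,5) (6T14) has order 120, so the splitting field has degree 120 over Q.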